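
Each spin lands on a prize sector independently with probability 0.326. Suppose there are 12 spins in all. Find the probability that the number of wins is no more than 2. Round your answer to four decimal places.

X ~ Binomial(12, 0.326); P(X ≤ 2) = Σ C(12,k) p^k (1−p)^(12−k) over k:
  k=0: C(12,0)·0.326^0·0.674^12 = 0.008789
  k=1: C(12,1)·0.326^1·0.674^11 = 0.051010
  k=2: C(12,2)·0.326^2·0.674^10 = 0.135699
Total = 0.195498

0.1955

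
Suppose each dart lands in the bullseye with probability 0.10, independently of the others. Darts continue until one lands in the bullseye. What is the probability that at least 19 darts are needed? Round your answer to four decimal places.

Y = number of darts to the first success; geometric, p = 0.10.
P(Y > 18) = P(first 18 all fail) = (1−p)^18 = 0.150095

0.1501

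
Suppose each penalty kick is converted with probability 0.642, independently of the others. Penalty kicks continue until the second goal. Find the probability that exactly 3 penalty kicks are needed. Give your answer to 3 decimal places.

0.295

Y = trial on which the second success occurs; negative binomial, r=2, p=0.642.
P(Y=3) = C(2,1) · p^2 · (1−p)^1
= 2 · 0.41216 · 0.358 = 0.29511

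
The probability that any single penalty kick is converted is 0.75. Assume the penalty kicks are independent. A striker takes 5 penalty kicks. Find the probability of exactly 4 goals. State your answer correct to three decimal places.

X ~ Binomial(n=5, p=0.75).
P(X=4) = C(5,4) · p^4 · (1−p)^1
= 5 · 0.31641 · 0.25 = 0.39551

0.396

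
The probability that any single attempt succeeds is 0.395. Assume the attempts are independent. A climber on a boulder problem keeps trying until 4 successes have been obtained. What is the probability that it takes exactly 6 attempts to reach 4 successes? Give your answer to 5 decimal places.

Y = trial on which the fourth success occurs; negative binomial, r=4, p=0.395.
P(Y=6) = C(5,3) · p^4 · (1−p)^2
= 10 · 0.024344 · 0.36602 = 0.0891044

0.08910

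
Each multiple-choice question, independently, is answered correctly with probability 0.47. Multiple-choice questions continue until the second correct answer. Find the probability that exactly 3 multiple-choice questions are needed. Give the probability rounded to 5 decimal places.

Y = trial on which the second success occurs; negative binomial, r=2, p=0.47.
P(Y=3) = C(2,1) · p^2 · (1−p)^1
= 2 · 0.2209 · 0.53 = 0.2341540

0.23415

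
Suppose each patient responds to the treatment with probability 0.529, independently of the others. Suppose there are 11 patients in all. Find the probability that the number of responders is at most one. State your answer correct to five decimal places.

0.00338

X ~ Binomial(11, 0.529); P(X ≤ 1) = Σ C(11,k) p^k (1−p)^(11−k) over k:
  k=0: C(11,0)·0.529^0·0.471^11 = 0.0002531
  k=1: C(11,1)·0.529^1·0.471^10 = 0.0031265
Total = 0.0033796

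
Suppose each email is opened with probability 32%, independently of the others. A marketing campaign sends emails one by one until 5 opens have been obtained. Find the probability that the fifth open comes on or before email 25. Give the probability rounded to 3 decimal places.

Finishing within 25 emails ⇔ at least 5 successes in the first 25. With X ~ Binomial(25, 0.32), P(Y ≤ 25) = 1 − P(X ≤ 4).
  k=0: C(25,0)·0.32^0·0.68^25 = 0.00006
  k=1: C(25,1)·0.32^1·0.68^24 = 0.00076
  k=2: C(25,2)·0.32^2·0.68^23 = 0.00432
  k=3: C(25,3)·0.32^3·0.68^22 = 0.01557
  k=4: C(25,4)·0.32^4·0.68^21 = 0.04031
1 − 0.06103 = 0.93897

0.939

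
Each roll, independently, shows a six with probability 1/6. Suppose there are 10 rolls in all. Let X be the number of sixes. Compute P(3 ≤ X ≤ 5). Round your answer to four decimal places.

X ~ Binomial(10, 0.166667); P(3 ≤ X ≤ 5) = Σ C(10,k) p^k (1−p)^(10−k) over k:
  k=3: C(10,3)·0.166667^3·0.833333^7 = 0.155045
  k=4: C(10,4)·0.166667^4·0.833333^6 = 0.054266
  k=5: C(10,5)·0.166667^5·0.833333^5 = 0.013024
Total = 0.222335

0.2223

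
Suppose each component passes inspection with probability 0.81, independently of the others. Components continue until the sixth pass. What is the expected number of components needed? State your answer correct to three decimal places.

7.407

Y = total components until the sixth success; negative binomial with r=6, p=0.81.
E[Y] = r / p = 6 / 0.81 = 7.40741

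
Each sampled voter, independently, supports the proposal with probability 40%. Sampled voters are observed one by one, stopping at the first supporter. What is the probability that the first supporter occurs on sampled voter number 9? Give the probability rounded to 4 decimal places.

Geometric (trials to first success), p = 0.40.
P(Y = 9) = (1−p)^8 · p = 0.016796 · 0.40 = 0.006718

0.0067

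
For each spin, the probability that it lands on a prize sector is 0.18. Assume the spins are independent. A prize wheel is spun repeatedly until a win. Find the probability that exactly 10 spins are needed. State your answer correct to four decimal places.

0.0302

Geometric (trials to first success), p = 0.18.
P(Y = 10) = (1−p)^9 · p = 0.16762 · 0.18 = 0.030172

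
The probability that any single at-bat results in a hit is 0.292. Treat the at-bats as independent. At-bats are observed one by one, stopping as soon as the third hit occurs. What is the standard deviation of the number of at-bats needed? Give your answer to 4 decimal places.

4.9911

Y = total at-bats until the third success; negative binomial with r=3, p=0.292.
SD(Y) = √[r(1−p)/p²] = √(24.910865) = 4.991079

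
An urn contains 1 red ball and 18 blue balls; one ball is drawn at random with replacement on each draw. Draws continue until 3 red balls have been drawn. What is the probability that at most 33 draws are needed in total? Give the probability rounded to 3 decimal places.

0.251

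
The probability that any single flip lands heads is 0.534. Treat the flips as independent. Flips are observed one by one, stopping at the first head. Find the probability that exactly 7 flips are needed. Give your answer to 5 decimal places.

0.00547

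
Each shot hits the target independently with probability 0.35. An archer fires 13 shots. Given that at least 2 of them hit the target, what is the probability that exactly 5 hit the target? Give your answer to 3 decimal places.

0.222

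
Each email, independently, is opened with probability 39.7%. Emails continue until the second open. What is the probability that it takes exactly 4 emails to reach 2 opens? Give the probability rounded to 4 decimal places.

0.1719

Y = trial on which the second success occurs; negative binomial, r=2, p=0.397.
P(Y=4) = C(3,1) · p^2 · (1−p)^2
= 3 · 0.15761 · 0.36361 = 0.171924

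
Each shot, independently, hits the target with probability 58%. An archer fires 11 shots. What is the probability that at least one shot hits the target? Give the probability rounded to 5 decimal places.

0.99993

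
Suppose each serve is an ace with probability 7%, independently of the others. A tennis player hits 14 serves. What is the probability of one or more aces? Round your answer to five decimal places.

P(at least one) = 1 − P(none) = 1 − (1 − 0.07)^14
= 1 − 0.3620439 = 0.6379561

0.63796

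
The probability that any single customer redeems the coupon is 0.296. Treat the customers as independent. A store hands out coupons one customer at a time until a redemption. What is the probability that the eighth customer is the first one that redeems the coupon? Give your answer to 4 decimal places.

0.0254

Geometric (trials to first success), p = 0.296.
P(Y = 8) = (1−p)^7 · p = 0.085705 · 0.296 = 0.025369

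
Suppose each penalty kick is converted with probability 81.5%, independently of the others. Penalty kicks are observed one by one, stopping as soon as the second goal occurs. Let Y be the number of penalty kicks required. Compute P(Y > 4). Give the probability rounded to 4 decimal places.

0.0218

Needing more than 4 penalty kicks ⇔ fewer than 2 successes in the first 4. With X ~ Binomial(4, 0.815), P(Y > 4) = P(X ≤ 1).
  k=0: C(4,0)·0.815^0·0.185^4 = 0.001171
  k=1: C(4,1)·0.815^1·0.185^3 = 0.020641
P(X ≤ 1) = 0.021812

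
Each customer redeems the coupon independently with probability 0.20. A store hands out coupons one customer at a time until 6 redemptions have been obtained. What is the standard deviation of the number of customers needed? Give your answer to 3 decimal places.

Y = total customers until the sixth success; negative binomial with r=6, p=0.20.
SD(Y) = √[r(1−p)/p²] = √(120.00000) = 10.95445

10.954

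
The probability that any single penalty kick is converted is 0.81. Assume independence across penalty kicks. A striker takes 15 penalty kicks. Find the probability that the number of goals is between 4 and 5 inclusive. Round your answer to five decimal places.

0.00007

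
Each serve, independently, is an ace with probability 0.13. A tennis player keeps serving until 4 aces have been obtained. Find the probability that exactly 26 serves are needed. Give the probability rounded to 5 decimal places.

0.03068

Y = trial on which the fourth success occurs; negative binomial, r=4, p=0.13.
P(Y=26) = C(25,3) · p^4 · (1−p)^22
= 2300 · 0.00028561 · 0.046711 = 0.0306849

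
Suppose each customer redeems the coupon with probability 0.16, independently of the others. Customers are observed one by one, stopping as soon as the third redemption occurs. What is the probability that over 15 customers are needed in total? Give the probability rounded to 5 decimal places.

Needing more than 15 customers ⇔ fewer than 3 successes in the first 15. With X ~ Binomial(15, 0.16), P(Y > 15) = P(X ≤ 2).
  k=0: C(15,0)·0.16^0·0.84^15 = 0.0731458
  k=1: C(15,1)·0.16^1·0.84^14 = 0.2089880
  k=2: C(15,2)·0.16^2·0.84^13 = 0.2786506
P(X ≤ 2) = 0.5607843

0.56078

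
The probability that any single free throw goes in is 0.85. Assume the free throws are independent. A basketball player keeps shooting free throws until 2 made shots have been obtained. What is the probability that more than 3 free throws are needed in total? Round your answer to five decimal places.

0.06075

Needing more than 3 free throws ⇔ fewer than 2 successes in the first 3. With X ~ Binomial(3, 0.85), P(Y > 3) = P(X ≤ 1).
  k=0: C(3,0)·0.85^0·0.15^3 = 0.0033750
  k=1: C(3,1)·0.85^1·0.15^2 = 0.0573750
P(X ≤ 1) = 0.0607500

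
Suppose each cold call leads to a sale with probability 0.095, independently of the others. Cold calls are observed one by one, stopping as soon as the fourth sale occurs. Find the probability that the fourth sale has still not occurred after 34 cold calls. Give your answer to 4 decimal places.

0.5934

Needing more than 34 cold calls ⇔ fewer than 4 successes in the first 34. With X ~ Binomial(34, 0.095), P(Y > 34) = P(X ≤ 3).
  k=0: C(34,0)·0.095^0·0.905^34 = 0.033578
  k=1: C(34,1)·0.095^1·0.905^33 = 0.119841
  k=2: C(34,2)·0.095^2·0.905^32 = 0.207570
  k=3: C(34,3)·0.095^3·0.905^31 = 0.232417
P(X ≤ 3) = 0.593406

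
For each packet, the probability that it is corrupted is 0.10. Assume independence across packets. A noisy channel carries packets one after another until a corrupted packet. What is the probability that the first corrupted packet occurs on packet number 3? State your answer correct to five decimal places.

0.08100

Geometric (trials to first success), p = 0.10.
P(Y = 3) = (1−p)^2 · p = 0.81 · 0.10 = 0.0810000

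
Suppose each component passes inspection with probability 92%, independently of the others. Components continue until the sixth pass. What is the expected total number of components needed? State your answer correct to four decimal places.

Y = total components until the sixth success; negative binomial with r=6, p=0.92.
E[Y] = r / p = 6 / 0.92 = 6.521739

6.5217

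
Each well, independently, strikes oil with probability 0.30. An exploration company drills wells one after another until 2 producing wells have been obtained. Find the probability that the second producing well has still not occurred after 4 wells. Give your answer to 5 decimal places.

Needing more than 4 wells ⇔ fewer than 2 successes in the first 4. With X ~ Binomial(4, 0.30), P(Y > 4) = P(X ≤ 1).
  k=0: C(4,0)·0.30^0·0.70^4 = 0.2401000
  k=1: C(4,1)·0.30^1·0.70^3 = 0.4116000
P(X ≤ 1) = 0.6517000

0.65170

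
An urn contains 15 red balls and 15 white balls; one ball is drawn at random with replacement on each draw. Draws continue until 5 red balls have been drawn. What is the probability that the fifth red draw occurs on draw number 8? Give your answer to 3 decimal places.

0.137

Y = trial on which the fifth success occurs; negative binomial, r=5, p=0.50.
P(Y=8) = C(7,4) · p^5 · (1−p)^3
= 35 · 0.03125 · 0.125 = 0.13672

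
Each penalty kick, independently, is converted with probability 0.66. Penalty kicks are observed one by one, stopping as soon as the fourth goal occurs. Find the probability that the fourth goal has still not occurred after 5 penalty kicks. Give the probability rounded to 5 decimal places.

0.55220

Needing more than 5 penalty kicks ⇔ fewer than 4 successes in the first 5. With X ~ Binomial(5, 0.66), P(Y > 5) = P(X ≤ 3).
  k=0: C(5,0)·0.66^0·0.34^5 = 0.0045435
  k=1: C(5,1)·0.66^1·0.34^4 = 0.0440991
  k=2: C(5,2)·0.66^2·0.34^3 = 0.1712082
  k=3: C(5,3)·0.66^3·0.34^2 = 0.3323454
P(X ≤ 3) = 0.5521962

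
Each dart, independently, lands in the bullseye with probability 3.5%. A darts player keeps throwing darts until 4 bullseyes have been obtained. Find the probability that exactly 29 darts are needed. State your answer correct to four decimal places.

Y = trial on which the fourth success occurs; negative binomial, r=4, p=0.035.
P(Y=29) = C(28,3) · p^4 · (1−p)^25
= 3276 · 1.5006e-06 · 0.41038 = 0.002017

0.0020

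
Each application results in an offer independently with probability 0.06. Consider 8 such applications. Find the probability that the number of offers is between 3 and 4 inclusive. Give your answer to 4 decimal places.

X ~ Binomial(8, 0.06); P(3 ≤ X ≤ 4) = Σ C(8,k) p^k (1−p)^(8−k) over k:
  k=3: C(8,3)·0.06^3·0.94^5 = 0.008877
  k=4: C(8,4)·0.06^4·0.94^4 = 0.000708
Total = 0.009586

0.0096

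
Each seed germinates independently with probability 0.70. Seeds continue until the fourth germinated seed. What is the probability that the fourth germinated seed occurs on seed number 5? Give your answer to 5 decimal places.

0.28812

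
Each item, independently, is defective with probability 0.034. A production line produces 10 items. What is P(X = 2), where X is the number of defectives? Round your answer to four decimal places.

0.0394

X ~ Binomial(n=10, p=0.034).
P(X=2) = C(10,2) · p^2 · (1−p)^8
= 45 · 0.001156 · 0.75826 = 0.039445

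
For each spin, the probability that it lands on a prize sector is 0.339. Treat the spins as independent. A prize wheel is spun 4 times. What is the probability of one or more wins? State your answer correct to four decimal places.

0.8091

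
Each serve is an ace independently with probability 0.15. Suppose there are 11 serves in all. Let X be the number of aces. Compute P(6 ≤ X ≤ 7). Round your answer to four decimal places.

0.0026

X ~ Binomial(11, 0.15); P(6 ≤ X ≤ 7) = Σ C(11,k) p^k (1−p)^(11−k) over k:
  k=6: C(11,6)·0.15^6·0.85^5 = 0.002335
  k=7: C(11,7)·0.15^7·0.85^4 = 0.000294
Total = 0.002629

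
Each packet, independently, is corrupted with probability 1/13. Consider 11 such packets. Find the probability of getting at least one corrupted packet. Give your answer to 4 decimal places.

P(at least one) = 1 − P(none) = 1 − (1 − 0.076923)^11
= 1 − 0.414588 = 0.585412

0.5854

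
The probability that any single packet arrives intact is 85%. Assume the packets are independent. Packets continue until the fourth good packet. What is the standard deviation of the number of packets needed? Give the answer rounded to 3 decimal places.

Y = total packets until the fourth success; negative binomial with r=4, p=0.85.
SD(Y) = √[r(1−p)/p²] = √(0.83045) = 0.91129

0.911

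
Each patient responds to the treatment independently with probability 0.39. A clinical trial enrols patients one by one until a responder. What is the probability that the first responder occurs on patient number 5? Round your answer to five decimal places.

Geometric (trials to first success), p = 0.39.
P(Y = 5) = (1−p)^4 · p = 0.13846 · 0.39 = 0.0539988

0.05400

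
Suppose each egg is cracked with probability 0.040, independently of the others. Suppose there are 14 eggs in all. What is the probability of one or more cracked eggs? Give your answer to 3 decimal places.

0.435

P(at least one) = 1 − P(none) = 1 − (1 − 0.04)^14
= 1 − 0.56467 = 0.43533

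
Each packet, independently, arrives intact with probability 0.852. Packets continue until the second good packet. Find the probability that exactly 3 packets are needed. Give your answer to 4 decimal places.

0.2149

Y = trial on which the second success occurs; negative binomial, r=2, p=0.852.
P(Y=3) = C(2,1) · p^2 · (1−p)^1
= 2 · 0.7259 · 0.148 = 0.214868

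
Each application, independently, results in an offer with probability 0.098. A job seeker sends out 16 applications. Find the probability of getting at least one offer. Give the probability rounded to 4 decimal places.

0.8080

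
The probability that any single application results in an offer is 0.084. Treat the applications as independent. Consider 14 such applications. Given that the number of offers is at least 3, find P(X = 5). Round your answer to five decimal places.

0.03543

X ~ Binomial(14, 0.084). Want P(X=5 | X≥3) = P(X=5) / P(X≥3).
P(X=5) = C(14,5)·0.084^5·0.916^9 = 0.0038012
P(X≥3) = 1 − 0.2927768 − 0.3758794 − 0.2240504 = 0.1072935
Ratio = 0.0038012 / 0.1072935 = 0.0354280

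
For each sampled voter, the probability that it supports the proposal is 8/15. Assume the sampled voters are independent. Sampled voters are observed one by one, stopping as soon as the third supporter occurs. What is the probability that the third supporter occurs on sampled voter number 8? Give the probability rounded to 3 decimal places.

0.071

Y = trial on which the third success occurs; negative binomial, r=3, p=0.533333.
P(Y=8) = C(7,2) · p^3 · (1−p)^5
= 21 · 0.1517 · 0.022133 = 0.07051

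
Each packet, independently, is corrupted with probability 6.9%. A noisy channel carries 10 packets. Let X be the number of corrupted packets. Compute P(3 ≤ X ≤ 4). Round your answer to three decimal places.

0.027

X ~ Binomial(10, 0.069); P(3 ≤ X ≤ 4) = Σ C(10,k) p^k (1−p)^(10−k) over k:
  k=3: C(10,3)·0.069^3·0.931^7 = 0.02390
  k=4: C(10,4)·0.069^4·0.931^6 = 0.00310
Total = 0.02700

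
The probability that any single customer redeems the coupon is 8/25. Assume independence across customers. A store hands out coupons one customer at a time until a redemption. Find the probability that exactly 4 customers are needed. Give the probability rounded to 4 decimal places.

Geometric (trials to first success), p = 0.32.
P(Y = 4) = (1−p)^3 · p = 0.31443 · 0.32 = 0.100618

0.1006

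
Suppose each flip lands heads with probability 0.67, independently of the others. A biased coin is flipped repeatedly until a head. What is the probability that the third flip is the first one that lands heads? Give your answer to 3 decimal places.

Geometric (trials to first success), p = 0.67.
P(Y = 3) = (1−p)^2 · p = 0.1089 · 0.67 = 0.07296

0.073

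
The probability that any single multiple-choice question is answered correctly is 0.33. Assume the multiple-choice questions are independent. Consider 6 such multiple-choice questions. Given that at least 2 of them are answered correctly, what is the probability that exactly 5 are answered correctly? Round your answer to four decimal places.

X ~ Binomial(6, 0.33). Want P(X=5 | X≥2) = P(X=5) / P(X≥2).
P(X=5) = C(6,5)·0.33^5·0.67^1 = 0.015732
P(X≥2) = 1 − 0.090458 − 0.267325 = 0.642217
Ratio = 0.015732 / 0.642217 = 0.024497

0.0245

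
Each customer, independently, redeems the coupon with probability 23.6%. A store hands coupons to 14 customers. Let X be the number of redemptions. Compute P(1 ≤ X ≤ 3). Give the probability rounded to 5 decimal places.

0.54793

X ~ Binomial(14, 0.236); P(1 ≤ X ≤ 3) = Σ C(14,k) p^k (1−p)^(14−k) over k:
  k=1: C(14,1)·0.236^1·0.764^13 = 0.0998283
  k=2: C(14,2)·0.236^2·0.764^12 = 0.2004406
  k=3: C(14,3)·0.236^3·0.764^11 = 0.2476648
Total = 0.5479337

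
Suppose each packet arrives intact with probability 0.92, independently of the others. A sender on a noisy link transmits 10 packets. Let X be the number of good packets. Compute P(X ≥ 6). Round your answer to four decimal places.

0.9994

X ~ Binomial(10, 0.92); P(X ≥ 6) = Σ C(10,k) p^k (1−p)^(10−k) over k:
  k=6: C(10,6)·0.92^6·0.08^4 = 0.005216
  k=7: C(10,7)·0.92^7·0.08^3 = 0.034274
  k=8: C(10,8)·0.92^8·0.08^2 = 0.147807
  k=9: C(10,9)·0.92^9·0.08^1 = 0.377729
  k=10: C(10,10)·0.92^10·0.08^0 = 0.434388
Total = 0.999414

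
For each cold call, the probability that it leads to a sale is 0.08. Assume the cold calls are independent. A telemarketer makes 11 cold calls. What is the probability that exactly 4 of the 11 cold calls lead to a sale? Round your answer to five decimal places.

X ~ Binomial(n=11, p=0.08).
P(X=4) = C(11,4) · p^4 · (1−p)^7
= 330 · 4.096e-05 · 0.55785 = 0.0075403

0.00754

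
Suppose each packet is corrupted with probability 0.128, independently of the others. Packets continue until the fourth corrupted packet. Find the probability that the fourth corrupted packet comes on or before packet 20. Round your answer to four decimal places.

0.2482

Finishing within 20 packets ⇔ at least 4 successes in the first 20. With X ~ Binomial(20, 0.128), P(Y ≤ 20) = 1 − P(X ≤ 3).
  k=0: C(20,0)·0.128^0·0.872^20 = 0.064614
  k=1: C(20,1)·0.128^1·0.872^19 = 0.189694
  k=2: C(20,2)·0.128^2·0.872^18 = 0.264527
  k=3: C(20,3)·0.128^3·0.872^17 = 0.232978
1 − 0.751813 = 0.248187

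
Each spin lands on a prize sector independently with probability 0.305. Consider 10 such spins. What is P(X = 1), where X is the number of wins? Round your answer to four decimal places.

X ~ Binomial(n=10, p=0.305).
P(X=1) = C(10,1) · p^1 · (1−p)^9
= 10 · 0.305 · 0.037832 = 0.115389

0.1154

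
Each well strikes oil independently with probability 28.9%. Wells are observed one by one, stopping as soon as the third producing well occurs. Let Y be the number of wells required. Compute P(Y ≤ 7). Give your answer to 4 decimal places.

Finishing within 7 wells ⇔ at least 3 successes in the first 7. With X ~ Binomial(7, 0.289), P(Y ≤ 7) = 1 − P(X ≤ 2).
  k=0: C(7,0)·0.289^0·0.711^7 = 0.091852
  k=1: C(7,1)·0.289^1·0.711^6 = 0.261345
  k=2: C(7,2)·0.289^2·0.711^5 = 0.318686
1 − 0.671882 = 0.328118

0.3281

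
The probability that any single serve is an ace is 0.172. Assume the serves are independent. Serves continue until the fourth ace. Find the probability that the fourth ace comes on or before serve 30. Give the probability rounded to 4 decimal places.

0.7832

Finishing within 30 serves ⇔ at least 4 successes in the first 30. With X ~ Binomial(30, 0.172), P(Y ≤ 30) = 1 − P(X ≤ 3).
  k=0: C(30,0)·0.172^0·0.828^30 = 0.003475
  k=1: C(30,1)·0.172^1·0.828^29 = 0.021654
  k=2: C(30,2)·0.172^2·0.828^28 = 0.065222
  k=3: C(30,3)·0.172^3·0.828^27 = 0.126453
1 − 0.216804 = 0.783196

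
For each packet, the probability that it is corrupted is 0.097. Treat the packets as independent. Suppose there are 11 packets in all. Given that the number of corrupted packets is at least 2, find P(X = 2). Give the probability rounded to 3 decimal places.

X ~ Binomial(11, 0.097). Want P(X=2 | X≥2) = P(X=2) / P(X≥2).
P(X=2) = C(11,2)·0.097^2·0.903^9 = 0.20658
P(X≥2) = 1 − 0.32551 − 0.38463 = 0.28986
Ratio = 0.20658 / 0.28986 = 0.71270

0.713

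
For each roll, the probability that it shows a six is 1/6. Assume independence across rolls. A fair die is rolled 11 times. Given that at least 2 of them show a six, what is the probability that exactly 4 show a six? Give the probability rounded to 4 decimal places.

X ~ Binomial(11, 0.166667). Want P(X=4 | X≥2) = P(X=4) / P(X≥2).
P(X=4) = C(11,4)·0.166667^4·0.833333^7 = 0.071062
P(X≥2) = 1 − 0.134588 − 0.296094 = 0.569318
Ratio = 0.071062 / 0.569318 = 0.124820

0.1248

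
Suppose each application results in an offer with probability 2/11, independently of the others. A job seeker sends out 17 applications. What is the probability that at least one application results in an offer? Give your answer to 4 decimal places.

0.9670

P(at least one) = 1 − P(none) = 1 − (1 − 0.181818)^17
= 1 − 0.032995 = 0.967005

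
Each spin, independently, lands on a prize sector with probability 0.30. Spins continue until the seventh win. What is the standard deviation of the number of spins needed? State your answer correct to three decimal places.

7.379

Y = total spins until the seventh success; negative binomial with r=7, p=0.30.
SD(Y) = √[r(1−p)/p²] = √(54.44444) = 7.37865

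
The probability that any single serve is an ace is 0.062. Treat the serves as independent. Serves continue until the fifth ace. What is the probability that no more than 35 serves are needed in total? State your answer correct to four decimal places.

0.0631

Finishing within 35 serves ⇔ at least 5 successes in the first 35. With X ~ Binomial(35, 0.062), P(Y ≤ 35) = 1 − P(X ≤ 4).
  k=0: C(35,0)·0.062^0·0.938^35 = 0.106439
  k=1: C(35,1)·0.062^1·0.938^34 = 0.246239
  k=2: C(35,2)·0.062^2·0.938^33 = 0.276690
  k=3: C(35,3)·0.062^3·0.938^32 = 0.201176
  k=4: C(35,4)·0.062^4·0.938^31 = 0.106379
1 − 0.936922 = 0.063078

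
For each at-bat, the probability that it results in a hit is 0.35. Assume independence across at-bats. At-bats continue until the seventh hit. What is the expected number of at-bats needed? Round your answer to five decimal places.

Y = total at-bats until the seventh success; negative binomial with r=7, p=0.35.
E[Y] = r / p = 7 / 0.35 = 20.0000000

20.00000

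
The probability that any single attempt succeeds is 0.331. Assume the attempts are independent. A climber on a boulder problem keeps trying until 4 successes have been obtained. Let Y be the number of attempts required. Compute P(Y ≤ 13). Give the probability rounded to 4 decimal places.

Finishing within 13 attempts ⇔ at least 4 successes in the first 13. With X ~ Binomial(13, 0.331), P(Y ≤ 13) = 1 − P(X ≤ 3).
  k=0: C(13,0)·0.331^0·0.669^13 = 0.005377
  k=1: C(13,1)·0.331^1·0.669^12 = 0.034585
  k=2: C(13,2)·0.331^2·0.669^11 = 0.102669
  k=3: C(13,3)·0.331^3·0.669^10 = 0.186256
1 − 0.328887 = 0.671113

0.6711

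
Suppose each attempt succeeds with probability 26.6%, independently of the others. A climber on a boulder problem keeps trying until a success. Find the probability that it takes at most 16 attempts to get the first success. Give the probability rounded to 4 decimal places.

Y = number of attempts to the first success; geometric, p = 0.266.
P(Y ≤ 16) = 1 − (1−p)^16 = 1 − 0.007098 = 0.992902

0.9929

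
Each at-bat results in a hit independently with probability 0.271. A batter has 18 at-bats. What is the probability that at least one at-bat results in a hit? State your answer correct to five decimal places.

P(at least one) = 1 − P(none) = 1 − (1 − 0.271)^18
= 1 − 0.0033814 = 0.9966186

0.99662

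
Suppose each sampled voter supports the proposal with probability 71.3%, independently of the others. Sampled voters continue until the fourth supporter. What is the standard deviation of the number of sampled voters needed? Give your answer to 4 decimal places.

1.5027

Y = total sampled voters until the fourth success; negative binomial with r=4, p=0.713.
SD(Y) = √[r(1−p)/p²] = √(2.258202) = 1.502732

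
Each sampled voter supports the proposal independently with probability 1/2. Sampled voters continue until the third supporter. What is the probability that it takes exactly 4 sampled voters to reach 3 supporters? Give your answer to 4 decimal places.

0.1875

Y = trial on which the third success occurs; negative binomial, r=3, p=0.50.
P(Y=4) = C(3,2) · p^3 · (1−p)^1
= 3 · 0.125 · 0.5 = 0.187500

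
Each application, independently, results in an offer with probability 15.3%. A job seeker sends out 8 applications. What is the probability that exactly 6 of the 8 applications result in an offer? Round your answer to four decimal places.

0.0003

X ~ Binomial(n=8, p=0.153).
P(X=6) = C(8,6) · p^6 · (1−p)^2
= 28 · 1.2828e-05 · 0.71741 = 0.000258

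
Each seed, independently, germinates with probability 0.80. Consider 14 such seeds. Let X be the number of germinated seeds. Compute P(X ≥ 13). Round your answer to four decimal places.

X ~ Binomial(14, 0.80); P(X ≥ 13) = Σ C(14,k) p^k (1−p)^(14−k) over k:
  k=13: C(14,13)·0.80^13·0.20^1 = 0.153932
  k=14: C(14,14)·0.80^14·0.20^0 = 0.043980
Total = 0.197912

0.1979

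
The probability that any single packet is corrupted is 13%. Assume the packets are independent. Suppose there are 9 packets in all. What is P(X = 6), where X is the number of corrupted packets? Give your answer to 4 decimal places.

0.0003

X ~ Binomial(n=9, p=0.13).
P(X=6) = C(9,6) · p^6 · (1−p)^3
= 84 · 4.8268e-06 · 0.6585 = 0.000267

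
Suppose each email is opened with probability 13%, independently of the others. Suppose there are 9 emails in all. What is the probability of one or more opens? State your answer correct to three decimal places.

P(at least one) = 1 − P(none) = 1 − (1 − 0.13)^9
= 1 − 0.28554 = 0.71446

0.714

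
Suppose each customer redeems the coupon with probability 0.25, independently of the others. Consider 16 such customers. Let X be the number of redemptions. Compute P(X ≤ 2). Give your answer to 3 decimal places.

0.197

X ~ Binomial(16, 0.25); P(X ≤ 2) = Σ C(16,k) p^k (1−p)^(16−k) over k:
  k=0: C(16,0)·0.25^0·0.75^16 = 0.01002
  k=1: C(16,1)·0.25^1·0.75^15 = 0.05345
  k=2: C(16,2)·0.25^2·0.75^14 = 0.13363
Total = 0.19711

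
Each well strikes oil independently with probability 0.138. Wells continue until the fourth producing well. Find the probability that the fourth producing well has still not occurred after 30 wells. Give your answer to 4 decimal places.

Needing more than 30 wells ⇔ fewer than 4 successes in the first 30. With X ~ Binomial(30, 0.138), P(Y > 30) = P(X ≤ 3).
  k=0: C(30,0)·0.138^0·0.862^30 = 0.011620
  k=1: C(30,1)·0.138^1·0.862^29 = 0.055810
  k=2: C(30,2)·0.138^2·0.862^28 = 0.129554
  k=3: C(30,3)·0.138^3·0.862^27 = 0.193580
P(X ≤ 3) = 0.390564

0.3906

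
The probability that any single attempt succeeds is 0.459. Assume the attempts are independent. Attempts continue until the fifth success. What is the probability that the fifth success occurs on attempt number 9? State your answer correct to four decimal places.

0.1222

Y = trial on which the fifth success occurs; negative binomial, r=5, p=0.459.
P(Y=9) = C(8,4) · p^5 · (1−p)^4
= 70 · 0.020373 · 0.085662 = 0.122166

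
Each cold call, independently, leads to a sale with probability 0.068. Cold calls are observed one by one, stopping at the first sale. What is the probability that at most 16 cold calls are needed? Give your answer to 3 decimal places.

0.676

Y = number of cold calls to the first success; geometric, p = 0.068.
P(Y ≤ 16) = 1 − (1−p)^16 = 1 − 0.32408 = 0.67592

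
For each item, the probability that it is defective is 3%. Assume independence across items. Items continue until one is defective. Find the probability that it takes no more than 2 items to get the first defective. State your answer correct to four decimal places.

Y = number of items to the first success; geometric, p = 0.03.
P(Y ≤ 2) = 1 − (1−p)^2 = 1 − 0.940900 = 0.059100

0.0591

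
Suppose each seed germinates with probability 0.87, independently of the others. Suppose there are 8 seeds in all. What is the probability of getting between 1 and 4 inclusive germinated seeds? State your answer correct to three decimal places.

0.013

X ~ Binomial(8, 0.87); P(1 ≤ X ≤ 4) = Σ C(8,k) p^k (1−p)^(8−k) over k:
  k=1: C(8,1)·0.87^1·0.13^7 = 0.00000
  k=2: C(8,2)·0.87^2·0.13^6 = 0.00010
  k=3: C(8,3)·0.87^3·0.13^5 = 0.00137
  k=4: C(8,4)·0.87^4·0.13^4 = 0.01145
Total = 0.01293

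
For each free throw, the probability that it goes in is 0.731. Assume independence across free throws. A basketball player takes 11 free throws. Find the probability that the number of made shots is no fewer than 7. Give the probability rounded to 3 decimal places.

0.853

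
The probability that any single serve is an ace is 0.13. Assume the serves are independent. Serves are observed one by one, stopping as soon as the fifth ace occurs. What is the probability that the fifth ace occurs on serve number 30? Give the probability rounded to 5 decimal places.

0.02713

Y = trial on which the fifth success occurs; negative binomial, r=5, p=0.13.
P(Y=30) = C(29,4) · p^5 · (1−p)^25
= 23751 · 3.7129e-05 · 0.03076 = 0.0271256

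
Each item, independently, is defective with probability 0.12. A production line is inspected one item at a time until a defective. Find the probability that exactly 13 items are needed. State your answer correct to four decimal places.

Geometric (trials to first success), p = 0.12.
P(Y = 13) = (1−p)^12 · p = 0.21567 · 0.12 = 0.025881

0.0259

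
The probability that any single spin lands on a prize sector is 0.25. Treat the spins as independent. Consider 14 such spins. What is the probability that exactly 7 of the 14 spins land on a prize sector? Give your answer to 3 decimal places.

0.028

X ~ Binomial(n=14, p=0.25).
P(X=7) = C(14,7) · p^7 · (1−p)^7
= 3432 · 6.1035e-05 · 0.13348 = 0.02796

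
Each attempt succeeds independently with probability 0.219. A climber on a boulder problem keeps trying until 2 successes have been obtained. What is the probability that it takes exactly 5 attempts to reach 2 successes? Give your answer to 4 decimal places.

0.0914

Y = trial on which the second success occurs; negative binomial, r=2, p=0.219.
P(Y=5) = C(4,1) · p^2 · (1−p)^3
= 4 · 0.047961 · 0.47638 = 0.091391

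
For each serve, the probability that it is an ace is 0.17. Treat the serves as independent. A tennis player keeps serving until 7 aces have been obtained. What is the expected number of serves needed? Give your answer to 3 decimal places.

Y = total serves until the seventh success; negative binomial with r=7, p=0.17.
E[Y] = r / p = 7 / 0.17 = 41.17647

41.176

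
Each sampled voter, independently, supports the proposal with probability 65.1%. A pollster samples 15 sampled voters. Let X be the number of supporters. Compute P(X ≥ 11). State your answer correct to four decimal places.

0.3550

X ~ Binomial(15, 0.651); P(X ≥ 11) = Σ C(15,k) p^k (1−p)^(15−k) over k:
  k=11: C(15,11)·0.651^11·0.349^4 = 0.180229
  k=12: C(15,12)·0.651^12·0.349^3 = 0.112062
  k=13: C(15,13)·0.651^13·0.349^2 = 0.048238
  k=14: C(15,14)·0.651^14·0.349^1 = 0.012854
  k=15: C(15,15)·0.651^15·0.349^0 = 0.001599
Total = 0.354983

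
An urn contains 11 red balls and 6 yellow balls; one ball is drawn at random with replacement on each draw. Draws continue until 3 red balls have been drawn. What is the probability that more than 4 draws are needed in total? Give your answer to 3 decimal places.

Needing more than 4 draws ⇔ fewer than 3 successes in the first 4. With X ~ Binomial(4, 0.647059), P(Y > 4) = P(X ≤ 2).
  k=0: C(4,0)·0.647059^0·0.352941^4 = 0.01552
  k=1: C(4,1)·0.647059^1·0.352941^3 = 0.11379
  k=2: C(4,2)·0.647059^2·0.352941^2 = 0.31293
P(X ≤ 2) = 0.44224

0.442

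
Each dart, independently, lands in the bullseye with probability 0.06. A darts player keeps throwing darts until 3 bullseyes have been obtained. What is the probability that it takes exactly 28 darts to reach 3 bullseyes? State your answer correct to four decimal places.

0.0161

Y = trial on which the third success occurs; negative binomial, r=3, p=0.06.
P(Y=28) = C(27,2) · p^3 · (1−p)^25
= 351 · 0.000216 · 0.21291 = 0.016142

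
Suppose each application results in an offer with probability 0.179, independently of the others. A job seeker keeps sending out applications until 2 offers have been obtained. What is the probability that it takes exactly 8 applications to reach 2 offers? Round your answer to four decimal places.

Y = trial on which the second success occurs; negative binomial, r=2, p=0.179.
P(Y=8) = C(7,1) · p^2 · (1−p)^6
= 7 · 0.032041 · 0.30624 = 0.068685

0.0687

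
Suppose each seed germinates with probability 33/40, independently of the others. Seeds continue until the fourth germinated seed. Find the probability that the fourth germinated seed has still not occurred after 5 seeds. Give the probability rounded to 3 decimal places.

0.212

Needing more than 5 seeds ⇔ fewer than 4 successes in the first 5. With X ~ Binomial(5, 0.825), P(Y > 5) = P(X ≤ 3).
  k=0: C(5,0)·0.825^0·0.175^5 = 0.00016
  k=1: C(5,1)·0.825^1·0.175^4 = 0.00387
  k=2: C(5,2)·0.825^2·0.175^3 = 0.03648
  k=3: C(5,3)·0.825^3·0.175^2 = 0.17196
P(X ≤ 3) = 0.21247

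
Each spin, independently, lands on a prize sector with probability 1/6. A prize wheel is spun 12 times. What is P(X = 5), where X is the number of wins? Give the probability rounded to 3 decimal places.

0.028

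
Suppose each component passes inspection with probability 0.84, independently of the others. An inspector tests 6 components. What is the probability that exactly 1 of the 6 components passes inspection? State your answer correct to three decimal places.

0.001

X ~ Binomial(n=6, p=0.84).
P(X=1) = C(6,1) · p^1 · (1−p)^5
= 6 · 0.84 · 0.00010486 = 0.00053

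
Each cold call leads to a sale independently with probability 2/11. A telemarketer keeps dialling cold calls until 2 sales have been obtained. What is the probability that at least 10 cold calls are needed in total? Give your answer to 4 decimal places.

0.4929

Needing more than 9 cold calls ⇔ fewer than 2 successes in the first 9. With X ~ Binomial(9, 0.181818), P(Y > 9) = P(X ≤ 1).
  k=0: C(9,0)·0.181818^0·0.818182^9 = 0.164304
  k=1: C(9,1)·0.181818^1·0.818182^8 = 0.328608
P(X ≤ 1) = 0.492912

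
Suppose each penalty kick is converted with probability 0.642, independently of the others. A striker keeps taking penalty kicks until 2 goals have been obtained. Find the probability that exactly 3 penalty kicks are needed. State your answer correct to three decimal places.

0.295

Y = trial on which the second success occurs; negative binomial, r=2, p=0.642.
P(Y=3) = C(2,1) · p^2 · (1−p)^1
= 2 · 0.41216 · 0.358 = 0.29511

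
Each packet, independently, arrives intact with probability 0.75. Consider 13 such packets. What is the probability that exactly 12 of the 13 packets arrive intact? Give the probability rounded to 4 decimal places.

X ~ Binomial(n=13, p=0.75).
P(X=12) = C(13,12) · p^12 · (1−p)^1
= 13 · 0.031676 · 0.25 = 0.102948

0.1029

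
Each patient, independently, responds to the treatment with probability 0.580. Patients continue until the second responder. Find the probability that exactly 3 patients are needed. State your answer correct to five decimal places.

0.28258

Y = trial on which the second success occurs; negative binomial, r=2, p=0.58.
P(Y=3) = C(2,1) · p^2 · (1−p)^1
= 2 · 0.3364 · 0.42 = 0.2825760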